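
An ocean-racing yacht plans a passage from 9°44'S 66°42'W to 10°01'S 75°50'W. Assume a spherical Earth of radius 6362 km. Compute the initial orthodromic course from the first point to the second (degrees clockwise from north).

θ = atan2( sin Δλ·cos φ₂ ,  cos φ₁ sin φ₂ − sin φ₁ cos φ₂ cos Δλ )
  = atan2(-0.1563, -0.0071) = 267.42°

267.4°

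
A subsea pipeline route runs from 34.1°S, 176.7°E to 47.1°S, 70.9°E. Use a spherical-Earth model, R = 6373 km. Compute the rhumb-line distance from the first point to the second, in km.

9005 km

Δψ = ln[tan(π/4+φ₂/2)/tan(π/4+φ₁/2)] = -0.3004;  Δφ = -0.2269 rad,  Δλ = -1.8466 rad
q = Δφ/Δψ = 0.7552
d = R·√(Δφ² + q²Δλ²) = 6373·1.41291 = 9005 km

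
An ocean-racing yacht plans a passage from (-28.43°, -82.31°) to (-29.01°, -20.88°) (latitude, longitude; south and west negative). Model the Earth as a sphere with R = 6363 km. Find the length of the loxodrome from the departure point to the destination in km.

Δψ = ln[tan(π/4+φ₂/2)/tan(π/4+φ₁/2)] = -0.0115;  Δφ = -0.0101 rad,  Δλ = +1.0722 rad
q = Δφ/Δψ = 0.8770
d = R·√(Δφ² + q²Δλ²) = 6363·0.94031 = 5983 km

5983 km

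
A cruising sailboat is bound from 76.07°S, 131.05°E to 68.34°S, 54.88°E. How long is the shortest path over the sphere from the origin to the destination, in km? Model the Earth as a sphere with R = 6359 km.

Haversine: a = sin²(Δφ/2)+cos φ₁ cos φ₂ sin²(Δλ/2) = 0.03835;  σ = 2·atan2(√a,√(1−a))
σ = 22.587° → d = Rσ = 6359·0.39422 = 2507 km

2507 km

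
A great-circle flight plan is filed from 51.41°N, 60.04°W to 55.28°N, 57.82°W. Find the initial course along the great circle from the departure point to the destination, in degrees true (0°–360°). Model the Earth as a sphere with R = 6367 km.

18.0°

θ = atan2( sin Δλ·cos φ₂ ,  cos φ₁ sin φ₂ − sin φ₁ cos φ₂ cos Δλ )
  = atan2(+0.0221, +0.0678) = 18.02°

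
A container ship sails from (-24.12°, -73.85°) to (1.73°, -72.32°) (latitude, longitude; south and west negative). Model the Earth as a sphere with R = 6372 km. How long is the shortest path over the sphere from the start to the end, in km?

2880 km

Haversine: a = sin²(Δφ/2)+cos φ₁ cos φ₂ sin²(Δλ/2) = 0.05019;  σ = 2·atan2(√a,√(1−a))
σ = 25.893° → d = Rσ = 6372·0.45191 = 2880 km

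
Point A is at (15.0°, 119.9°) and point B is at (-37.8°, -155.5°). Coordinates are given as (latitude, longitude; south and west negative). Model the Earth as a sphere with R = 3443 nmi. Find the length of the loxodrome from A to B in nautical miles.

5744 nmi

Δψ = ln[tan(π/4+φ₂/2)/tan(π/4+φ₁/2)] = -0.9784;  Δφ = -0.9215 rad,  Δλ = +1.4765 rad
q = Δφ/Δψ = 0.9419
d = R·√(Δφ² + q²Δλ²) = 3443·1.66833 = 5744 nmi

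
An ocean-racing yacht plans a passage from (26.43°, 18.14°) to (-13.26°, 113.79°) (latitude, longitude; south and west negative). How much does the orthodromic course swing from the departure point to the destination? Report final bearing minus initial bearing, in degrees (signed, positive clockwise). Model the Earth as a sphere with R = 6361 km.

+15.3°

Initial bearing θ₁ = atan2(sin Δλ cos φ₂, cos φ₁ sin φ₂ − sin φ₁ cos φ₂ cos Δλ) = 99.54°
Final bearing θ₂ = (initial bearing from the destination back to the start) + 180° = 114.87°
Δθ = θ₂ − θ₁ = +15.3°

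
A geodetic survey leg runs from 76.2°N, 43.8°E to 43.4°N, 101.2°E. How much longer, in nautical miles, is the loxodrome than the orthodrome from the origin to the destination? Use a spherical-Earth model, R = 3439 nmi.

78 nmi

Great circle: cos σ = sin φ₁ sin φ₂ + cos φ₁ cos φ₂ cos Δλ,  σ = 0.7065 rad → d_gc = 2429.7 nmi
Rhumb line: Δψ = -1.2694, q = Δφ/Δψ = 0.4510, d_rh = R√(Δφ²+q²Δλ²) = 2507.9 nmi
Excess = 2507.9 − 2429.7 = 78.2 ≈ 78 nmi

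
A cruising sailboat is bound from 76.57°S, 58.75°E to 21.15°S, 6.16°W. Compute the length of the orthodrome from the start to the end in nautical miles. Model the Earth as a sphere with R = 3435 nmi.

cos σ = sin φ₁ sin φ₂ + cos φ₁ cos φ₂ cos Δλ
      = sin(-76.57°)sin(-21.15°) + cos(-76.57°)cos(-21.15°)cos(-64.91°) = 0.4428
σ = 63.718° → d = Rσ = 3435·1.11208 = 3820 nmi

3820 nmi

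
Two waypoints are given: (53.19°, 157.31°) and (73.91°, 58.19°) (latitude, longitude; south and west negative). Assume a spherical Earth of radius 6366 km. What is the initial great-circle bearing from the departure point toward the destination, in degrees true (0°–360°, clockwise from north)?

θ = atan2( sin Δλ·cos φ₂ ,  cos φ₁ sin φ₂ − sin φ₁ cos φ₂ cos Δλ )
  = atan2(-0.2736, +0.6109) = 335.87°

335.9°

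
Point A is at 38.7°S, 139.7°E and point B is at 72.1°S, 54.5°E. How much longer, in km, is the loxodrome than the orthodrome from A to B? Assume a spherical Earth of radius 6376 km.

Great circle: cos σ = sin φ₁ sin φ₂ + cos φ₁ cos φ₂ cos Δλ,  σ = 0.9083 rad → d_gc = 5791.6 km
Rhumb line: Δψ = -1.1148, q = Δφ/Δψ = 0.5229, d_rh = R√(Δφ²+q²Δλ²) = 6196.3 km
Excess = 6196.3 − 5791.6 = 404.7 ≈ 405 km

405 km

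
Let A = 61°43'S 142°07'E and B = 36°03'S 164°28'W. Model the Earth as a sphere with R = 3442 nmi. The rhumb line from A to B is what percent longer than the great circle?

Great circle: σ = 0.7279 rad → d_gc = Rσ = 2505.5 nmi
Rhumb: Δφ = +0.4480, Δλ = +0.9323, Δψ = +0.7031, q = Δφ/Δψ = 0.6371 → d_rh = R√(Δφ²+q²Δλ²) = 2560.7 nmi
Excess = (2560.7 − 2505.5) / 2505.5 = 55.2 / 2505.5 = 2.20% ≈ 2.2%

2.2%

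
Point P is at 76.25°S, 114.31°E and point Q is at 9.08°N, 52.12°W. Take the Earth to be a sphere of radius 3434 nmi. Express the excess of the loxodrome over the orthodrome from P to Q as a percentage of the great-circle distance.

Great circle: σ = 1.9622 rad → d_gc = Rσ = 6738.0 nmi
Rhumb: Δφ = +1.4893, Δλ = -2.9048, Δψ = +2.2747, q = Δφ/Δψ = 0.6547 → d_rh = R√(Δφ²+q²Δλ²) = 8295.0 nmi
Excess = (8295.0 − 6738.0) / 6738.0 = 1557.0 / 6738.0 = 23.11% ≈ 23.1%

23.1%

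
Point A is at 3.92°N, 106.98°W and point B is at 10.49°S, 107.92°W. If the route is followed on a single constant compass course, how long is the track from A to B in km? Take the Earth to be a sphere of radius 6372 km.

1606 km

Δψ = ln[tan(π/4+φ₂/2)/tan(π/4+φ₁/2)] = -0.2526;  Δφ = -0.2515 rad,  Δλ = -0.0164 rad
q = Δφ/Δψ = 0.9957
d = R·√(Δφ² + q²Δλ²) = 6372·0.25203 = 1606 km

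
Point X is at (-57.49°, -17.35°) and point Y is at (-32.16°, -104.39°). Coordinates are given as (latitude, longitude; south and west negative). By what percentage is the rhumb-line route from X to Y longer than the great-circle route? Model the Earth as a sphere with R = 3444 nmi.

Great circle: σ = 1.0788 rad → d_gc = Rσ = 3715.5 nmi
Rhumb: Δφ = +0.4421, Δλ = -1.5191, Δψ = +0.6392, q = Δφ/Δψ = 0.6917 → d_rh = R√(Δφ²+q²Δλ²) = 3926.1 nmi
Excess = (3926.1 − 3715.5) / 3715.5 = 210.6 / 3715.5 = 5.67% ≈ 5.7%

5.7%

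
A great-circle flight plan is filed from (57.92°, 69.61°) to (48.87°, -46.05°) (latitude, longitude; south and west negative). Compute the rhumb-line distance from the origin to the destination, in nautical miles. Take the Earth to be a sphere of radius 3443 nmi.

4160 nmi

Rhumb course C = atan2(Δλ, Δψ) with Δψ = ln[tan(π/4+φ₂/2)/tan(π/4+φ₁/2)] = -0.2662, Δλ = -2.0186 → C = 262.49°
d = R·|Δφ| / |cos C| = 3443·0.15795 / 0.13073 = 4160 nmi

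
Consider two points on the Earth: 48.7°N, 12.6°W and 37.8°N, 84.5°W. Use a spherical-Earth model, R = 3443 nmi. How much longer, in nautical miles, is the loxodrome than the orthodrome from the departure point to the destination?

107 nmi

Great circle: cos σ = sin φ₁ sin φ₂ + cos φ₁ cos φ₂ cos Δλ,  σ = 0.8989 rad → d_gc = 3094.9 nmi
Rhumb line: Δψ = -0.2623, q = Δφ/Δψ = 0.7253, d_rh = R√(Δφ²+q²Δλ²) = 3201.5 nmi
Excess = 3201.5 − 3094.9 = 106.6 ≈ 107 nmi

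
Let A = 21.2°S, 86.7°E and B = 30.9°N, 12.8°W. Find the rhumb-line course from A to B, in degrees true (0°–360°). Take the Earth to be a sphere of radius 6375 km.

298.6°

Meridional parts: M(φ₁)=-0.3788, M(φ₂)=+0.5675 → ΔM = +0.9463;  Δλ = -1.7366 rad
tan C = Δλ / ΔM = -1.8352 → C = 298.59°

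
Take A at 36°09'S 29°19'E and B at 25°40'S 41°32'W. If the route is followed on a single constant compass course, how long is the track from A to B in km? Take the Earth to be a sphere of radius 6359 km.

6830 km

Rhumb course C = atan2(Δλ, Δψ) with Δψ = ln[tan(π/4+φ₂/2)/tan(π/4+φ₁/2)] = +0.2138, Δλ = -1.2366 → C = 279.81°
d = R·|Δφ| / |cos C| = 6359·0.18297 / 0.17034 = 6830 km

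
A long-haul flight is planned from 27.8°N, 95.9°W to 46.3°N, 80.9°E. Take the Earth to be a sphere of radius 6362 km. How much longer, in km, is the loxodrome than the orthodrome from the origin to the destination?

3904 km

Great circle: cos σ = sin φ₁ sin φ₂ + cos φ₁ cos φ₂ cos Δλ,  σ = 1.8473 rad → d_gc = 11752.6 km
Rhumb line: Δψ = +0.4084, q = Δφ/Δψ = 0.7906, d_rh = R√(Δφ²+q²Δλ²) = 15656.6 km
Excess = 15656.6 − 11752.6 = 3904.0 ≈ 3904 km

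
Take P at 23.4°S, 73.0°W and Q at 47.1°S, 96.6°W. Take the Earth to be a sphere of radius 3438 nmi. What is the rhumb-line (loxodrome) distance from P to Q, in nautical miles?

Rhumb course C = atan2(Δλ, Δψ) with Δψ = ln[tan(π/4+φ₂/2)/tan(π/4+φ₁/2)] = -0.5139, Δλ = -0.4119 → C = 218.71°
d = R·|Δφ| / |cos C| = 3438·0.41364 / 0.78031 = 1822 nmi

1822 nmi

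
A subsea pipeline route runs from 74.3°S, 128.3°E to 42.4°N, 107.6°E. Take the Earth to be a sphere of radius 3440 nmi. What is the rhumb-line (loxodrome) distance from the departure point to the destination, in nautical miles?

7065 nmi

Rhumb course C = atan2(Δλ, Δψ) with Δψ = ln[tan(π/4+φ₂/2)/tan(π/4+φ₁/2)] = +2.8000, Δλ = -0.3613 → C = 352.65°
d = R·|Δφ| / |cos C| = 3440·2.03680 / 0.99178 = 7065 nmi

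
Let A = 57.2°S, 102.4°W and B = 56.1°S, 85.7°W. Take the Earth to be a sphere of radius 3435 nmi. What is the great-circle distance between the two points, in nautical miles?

Haversine: a = sin²(Δφ/2)+cos φ₁ cos φ₂ sin²(Δλ/2) = 0.00646;  σ = 2·atan2(√a,√(1−a))
σ = 9.223° → d = Rσ = 3435·0.16097 = 553 nmi

553 nmi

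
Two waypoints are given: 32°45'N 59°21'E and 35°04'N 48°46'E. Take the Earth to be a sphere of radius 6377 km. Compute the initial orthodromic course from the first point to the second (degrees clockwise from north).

θ = atan2( sin Δλ·cos φ₂ ,  cos φ₁ sin φ₂ − sin φ₁ cos φ₂ cos Δλ )
  = atan2(-0.1503, +0.0480) = 287.69°

287.7°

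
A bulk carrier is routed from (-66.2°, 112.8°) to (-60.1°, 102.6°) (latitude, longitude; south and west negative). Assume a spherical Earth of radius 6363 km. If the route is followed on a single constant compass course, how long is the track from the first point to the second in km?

Rhumb course C = atan2(Δλ, Δψ) with Δψ = ln[tan(π/4+φ₂/2)/tan(π/4+φ₁/2)] = +0.2367, Δλ = -0.1780 → C = 323.05°
d = R·|Δφ| / |cos C| = 6363·0.10647 / 0.79920 = 848 km

848 km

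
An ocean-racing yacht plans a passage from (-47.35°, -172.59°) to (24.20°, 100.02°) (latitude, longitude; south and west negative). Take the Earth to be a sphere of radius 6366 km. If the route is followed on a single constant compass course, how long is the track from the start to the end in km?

Rhumb course C = atan2(Δλ, Δψ) with Δψ = ln[tan(π/4+φ₂/2)/tan(π/4+φ₁/2)] = +1.3761, Δλ = -1.5252 → C = 312.06°
d = R·|Δφ| / |cos C| = 6366·1.24878 / 0.66988 = 11867 km

11867 km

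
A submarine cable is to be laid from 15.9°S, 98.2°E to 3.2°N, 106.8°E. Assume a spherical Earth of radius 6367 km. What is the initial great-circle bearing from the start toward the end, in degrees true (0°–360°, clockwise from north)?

24.7°

θ = atan2( sin Δλ·cos φ₂ ,  cos φ₁ sin φ₂ − sin φ₁ cos φ₂ cos Δλ )
  = atan2(+0.1493, +0.3241) = 24.73°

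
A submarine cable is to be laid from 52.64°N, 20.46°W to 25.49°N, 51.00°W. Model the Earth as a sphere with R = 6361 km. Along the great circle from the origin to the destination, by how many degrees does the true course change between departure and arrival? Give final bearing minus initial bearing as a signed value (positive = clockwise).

Initial bearing θ₁ = atan2(sin Δλ cos φ₂, cos φ₁ sin φ₂ − sin φ₁ cos φ₂ cos Δλ) = 232.12°
Final bearing θ₂ = (initial bearing from the destination back to the start) + 180° = 212.05°
Δθ = θ₂ − θ₁ = -20.1°

-20.1°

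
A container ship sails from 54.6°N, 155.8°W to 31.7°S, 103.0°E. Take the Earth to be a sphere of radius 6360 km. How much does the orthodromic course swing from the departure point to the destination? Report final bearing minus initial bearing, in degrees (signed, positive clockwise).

-36.7°

Initial bearing θ₁ = atan2(sin Δλ cos φ₂, cos φ₁ sin φ₂ − sin φ₁ cos φ₂ cos Δλ) = 258.51°
Final bearing θ₂ = (initial bearing from the destination back to the start) + 180° = 221.85°
Δθ = θ₂ − θ₁ = -36.7°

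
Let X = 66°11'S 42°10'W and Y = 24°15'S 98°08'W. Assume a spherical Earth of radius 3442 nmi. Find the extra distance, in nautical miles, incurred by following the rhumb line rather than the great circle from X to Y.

Great circle: cos σ = sin φ₁ sin φ₂ + cos φ₁ cos φ₂ cos Δλ,  σ = 0.9499 rad → d_gc = 3269.4 nmi
Rhumb line: Δψ = +1.1200, q = Δφ/Δψ = 0.6535, d_rh = R√(Δφ²+q²Δλ²) = 3342.6 nmi
Excess = 3342.6 − 3269.4 = 73.2 ≈ 73 nmi

73 nmi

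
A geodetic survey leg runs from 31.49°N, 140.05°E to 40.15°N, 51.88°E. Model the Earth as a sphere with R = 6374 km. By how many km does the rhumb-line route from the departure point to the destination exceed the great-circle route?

315 km

Great circle: cos σ = sin φ₁ sin φ₂ + cos φ₁ cos φ₂ cos Δλ,  σ = 1.2051 rad → d_gc = 7681.2 km
Rhumb line: Δψ = +0.1868, q = Δφ/Δψ = 0.8093, d_rh = R√(Δφ²+q²Δλ²) = 7996.2 km
Excess = 7996.2 − 7681.2 = 315.0 ≈ 315 km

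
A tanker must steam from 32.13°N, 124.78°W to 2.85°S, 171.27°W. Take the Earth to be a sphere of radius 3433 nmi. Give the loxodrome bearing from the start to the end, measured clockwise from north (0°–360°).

Meridional parts: M(φ₁)=+0.5927, M(φ₂)=-0.0498 → ΔM = -0.6425;  Δλ = -0.8114 rad
tan C = Δλ / ΔM = +1.2629 → C = 231.63°

231.6°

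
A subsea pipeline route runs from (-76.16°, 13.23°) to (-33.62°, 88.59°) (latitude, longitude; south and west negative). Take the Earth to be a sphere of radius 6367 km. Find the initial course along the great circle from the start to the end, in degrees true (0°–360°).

N = sin Δλ·cos φ₂ = +0.8057;  D = cos φ₁ sin φ₂ − sin φ₁ cos φ₂ cos Δλ = +0.0719
initial course = atan2(N, D) = 84.90°

84.9°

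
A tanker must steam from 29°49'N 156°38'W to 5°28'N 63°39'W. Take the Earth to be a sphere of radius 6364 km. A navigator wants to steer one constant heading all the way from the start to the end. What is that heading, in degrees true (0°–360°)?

Meridional parts: M(φ₁)=+0.5456, M(φ₂)=+0.0956 → ΔM = -0.4501;  Δλ = +1.6229 rad
tan C = Δλ / ΔM = -3.6059 → C = 105.50°

105.5°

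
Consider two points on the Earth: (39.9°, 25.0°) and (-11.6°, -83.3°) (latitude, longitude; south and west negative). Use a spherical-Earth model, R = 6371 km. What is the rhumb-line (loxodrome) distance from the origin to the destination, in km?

Rhumb course C = atan2(Δλ, Δψ) with Δψ = ln[tan(π/4+φ₂/2)/tan(π/4+φ₁/2)] = -0.9645, Δλ = -1.8902 → C = 242.97°
d = R·|Δφ| / |cos C| = 6371·0.89884 / 0.45451 = 12599 km

12599 km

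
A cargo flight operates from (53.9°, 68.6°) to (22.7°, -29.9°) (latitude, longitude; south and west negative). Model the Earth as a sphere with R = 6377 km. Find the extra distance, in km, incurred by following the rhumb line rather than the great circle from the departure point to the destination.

Great circle: cos σ = sin φ₁ sin φ₂ + cos φ₁ cos φ₂ cos Δλ,  σ = 1.3372 rad → d_gc = 8527.4 km
Rhumb line: Δψ = -0.7142, q = Δφ/Δψ = 0.7624, d_rh = R√(Δφ²+q²Δλ²) = 9051.1 km
Excess = 9051.1 − 8527.4 = 523.7 ≈ 524 km

524 km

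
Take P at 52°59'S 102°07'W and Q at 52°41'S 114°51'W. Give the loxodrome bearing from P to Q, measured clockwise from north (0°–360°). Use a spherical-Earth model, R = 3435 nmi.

Meridional parts: M(φ₁)=-1.0944, M(φ₂)=-1.0857 → ΔM = +0.0087;  Δλ = -0.2222 rad
tan C = Δλ / ΔM = -25.6421 → C = 272.23°

272.2°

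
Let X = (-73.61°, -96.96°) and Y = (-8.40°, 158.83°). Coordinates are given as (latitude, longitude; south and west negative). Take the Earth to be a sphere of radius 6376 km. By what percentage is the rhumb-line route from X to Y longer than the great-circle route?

8.2%

Great circle: σ = 1.4991 rad → d_gc = Rσ = 9558.3 km
Rhumb: Δφ = +1.1381, Δλ = -1.8188, Δψ = +1.7907, q = Δφ/Δψ = 0.6356 → d_rh = R√(Δφ²+q²Δλ²) = 10343.4 km
Excess = (10343.4 − 9558.3) / 9558.3 = 785.1 / 9558.3 = 8.21% ≈ 8.2%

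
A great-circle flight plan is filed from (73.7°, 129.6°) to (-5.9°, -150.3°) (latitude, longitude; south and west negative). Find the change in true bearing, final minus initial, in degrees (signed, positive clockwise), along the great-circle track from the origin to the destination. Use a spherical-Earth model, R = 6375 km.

Initial bearing θ₁ = atan2(sin Δλ cos φ₂, cos φ₁ sin φ₂ − sin φ₁ cos φ₂ cos Δλ) = 101.14°
Final bearing θ₂ = (initial bearing from the destination back to the start) + 180° = 163.93°
Δθ = θ₂ − θ₁ = +62.8°

+62.8°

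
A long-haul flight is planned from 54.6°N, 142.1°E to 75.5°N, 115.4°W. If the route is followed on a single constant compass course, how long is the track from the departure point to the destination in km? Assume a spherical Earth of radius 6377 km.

Rhumb course C = atan2(Δλ, Δψ) with Δψ = ln[tan(π/4+φ₂/2)/tan(π/4+φ₁/2)] = +0.9197, Δλ = +1.7890 → C = 62.79°
d = R·|Δφ| / |cos C| = 6377·0.36477 / 0.45723 = 5087 km

5087 km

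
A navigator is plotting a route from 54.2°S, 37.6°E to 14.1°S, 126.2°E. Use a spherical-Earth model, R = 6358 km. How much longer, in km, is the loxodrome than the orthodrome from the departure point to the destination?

Great circle: cos σ = sin φ₁ sin φ₂ + cos φ₁ cos φ₂ cos Δλ,  σ = 1.3577 rad → d_gc = 8632.5 km
Rhumb line: Δψ = +0.8815, q = Δφ/Δψ = 0.7939, d_rh = R√(Δφ²+q²Δλ²) = 8985.2 km
Excess = 8985.2 − 8632.5 = 352.7 ≈ 353 km

353 km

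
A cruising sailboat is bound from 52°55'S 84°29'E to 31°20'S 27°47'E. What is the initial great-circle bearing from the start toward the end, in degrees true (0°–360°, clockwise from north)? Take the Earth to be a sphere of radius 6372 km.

274.8°

θ = atan2( sin Δλ·cos φ₂ ,  cos φ₁ sin φ₂ − sin φ₁ cos φ₂ cos Δλ )
  = atan2(-0.7139, +0.0606) = 274.85°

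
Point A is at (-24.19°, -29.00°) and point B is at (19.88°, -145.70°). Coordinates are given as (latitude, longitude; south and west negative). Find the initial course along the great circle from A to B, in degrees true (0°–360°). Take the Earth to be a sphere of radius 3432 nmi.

279.3°

N = sin Δλ·cos φ₂ = -0.8401;  D = cos φ₁ sin φ₂ − sin φ₁ cos φ₂ cos Δλ = +0.1370
initial course = atan2(N, D) = 279.26°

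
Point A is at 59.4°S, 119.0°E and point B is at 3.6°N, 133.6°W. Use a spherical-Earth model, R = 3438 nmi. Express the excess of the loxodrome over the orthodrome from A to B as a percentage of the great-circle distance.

5.3%

Great circle: σ = 1.7783 rad → d_gc = Rσ = 6113.6 nmi
Rhumb: Δφ = +1.0996, Δλ = +1.8745, Δψ = +1.3591, q = Δφ/Δψ = 0.8090 → d_rh = R√(Δφ²+q²Δλ²) = 6440.1 nmi
Excess = (6440.1 − 6113.6) / 6113.6 = 326.5 / 6113.6 = 5.34% ≈ 5.3%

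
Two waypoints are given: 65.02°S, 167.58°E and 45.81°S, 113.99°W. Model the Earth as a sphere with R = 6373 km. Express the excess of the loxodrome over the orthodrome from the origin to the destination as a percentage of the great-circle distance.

Great circle: σ = 0.7827 rad → d_gc = Rσ = 4988.3 km
Rhumb: Δφ = +0.3353, Δλ = +1.3689, Δψ = +0.6058, q = Δφ/Δψ = 0.5535 → d_rh = R√(Δφ²+q²Δλ²) = 5280.0 km
Excess = (5280.0 − 4988.3) / 4988.3 = 291.7 / 4988.3 = 5.848% ≈ 5.8%

5.8%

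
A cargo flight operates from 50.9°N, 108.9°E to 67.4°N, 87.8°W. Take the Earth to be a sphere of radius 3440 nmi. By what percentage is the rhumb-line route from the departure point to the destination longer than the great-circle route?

36.7%

Great circle: σ = 1.0652 rad → d_gc = Rσ = 3664.4 nmi
Rhumb: Δφ = +0.2880, Δλ = +2.8501, Δψ = +0.5750, q = Δφ/Δψ = 0.5008 → d_rh = R√(Δφ²+q²Δλ²) = 5009.4 nmi
Excess = (5009.4 − 3664.4) / 3664.4 = 1345.0 / 3664.4 = 36.70% ≈ 36.7%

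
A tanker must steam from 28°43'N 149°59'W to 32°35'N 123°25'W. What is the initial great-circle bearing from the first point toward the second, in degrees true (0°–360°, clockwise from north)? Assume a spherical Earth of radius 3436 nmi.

N = sin Δλ·cos φ₂ = +0.3768;  D = cos φ₁ sin φ₂ − sin φ₁ cos φ₂ cos Δλ = +0.1102
initial course = atan2(N, D) = 73.70°

73.7°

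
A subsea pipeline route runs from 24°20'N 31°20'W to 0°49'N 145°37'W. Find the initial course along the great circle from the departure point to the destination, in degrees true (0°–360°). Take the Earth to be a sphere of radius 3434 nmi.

281.3°

θ = atan2( sin Δλ·cos φ₂ ,  cos φ₁ sin φ₂ − sin φ₁ cos φ₂ cos Δλ )
  = atan2(-0.9114, +0.1824) = 281.32°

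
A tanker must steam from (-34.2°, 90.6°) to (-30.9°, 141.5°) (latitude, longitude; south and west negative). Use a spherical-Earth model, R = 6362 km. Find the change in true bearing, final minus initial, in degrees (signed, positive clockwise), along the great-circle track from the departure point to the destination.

At departure: θ₁ = atan2(sin Δλ cos φ₂, cos φ₁ sin φ₂ − sin φ₁ cos φ₂ cos Δλ) = 100.26°
At arrival: θ₂ = atan2(sin Δλ cos φ₁, −cos φ₂ sin φ₁ + sin φ₂ cos φ₁ cos Δλ) = 71.53°
Δθ = θ₂ − θ₁ = -28.7°

-28.7°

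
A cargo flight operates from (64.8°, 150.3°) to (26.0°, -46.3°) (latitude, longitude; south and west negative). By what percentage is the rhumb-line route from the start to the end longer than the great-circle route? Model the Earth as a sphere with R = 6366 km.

29.6%

Great circle: σ = 1.5409 rad → d_gc = Rσ = 9809.2 km
Rhumb: Δφ = -0.6772, Δλ = +2.8519, Δψ = -1.0280, q = Δφ/Δψ = 0.6587 → d_rh = R√(Δφ²+q²Δλ²) = 12712.6 km
Excess = (12712.6 − 9809.2) / 9809.2 = 2903.4 / 9809.2 = 29.60% ≈ 29.6%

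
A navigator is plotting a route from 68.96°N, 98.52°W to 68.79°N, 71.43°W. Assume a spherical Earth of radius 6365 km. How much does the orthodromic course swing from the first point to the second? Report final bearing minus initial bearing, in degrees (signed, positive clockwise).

+25.3°

Initial bearing θ₁ = atan2(sin Δλ cos φ₂, cos φ₁ sin φ₂ − sin φ₁ cos φ₂ cos Δλ) = 78.31°
Final bearing θ₂ = (initial bearing from the destination back to the start) + 180° = 103.64°
Δθ = θ₂ − θ₁ = +25.3°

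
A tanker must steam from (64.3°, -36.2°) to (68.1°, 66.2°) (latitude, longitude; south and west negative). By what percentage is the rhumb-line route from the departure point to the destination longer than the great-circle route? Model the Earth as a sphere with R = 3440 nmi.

12.7%

Great circle: σ = 0.6413 rad → d_gc = Rσ = 2206.1 nmi
Rhumb: Δφ = +0.0663, Δλ = +1.7872, Δψ = +0.1647, q = Δφ/Δψ = 0.4027 → d_rh = R√(Δφ²+q²Δλ²) = 2486.4 nmi
Excess = (2486.4 − 2206.1) / 2206.1 = 280.3 / 2206.1 = 12.71% ≈ 12.7%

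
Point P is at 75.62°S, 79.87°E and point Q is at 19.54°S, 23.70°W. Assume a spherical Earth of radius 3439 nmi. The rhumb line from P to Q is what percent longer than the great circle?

Great circle: σ = 1.2984 rad → d_gc = Rσ = 4465.1 nmi
Rhumb: Δφ = +0.9788, Δλ = -1.8076, Δψ = +1.7224, q = Δφ/Δψ = 0.5683 → d_rh = R√(Δφ²+q²Δλ²) = 4879.5 nmi
Excess = (4879.5 − 4465.1) / 4465.1 = 414.4 / 4465.1 = 9.28% ≈ 9.3%

9.3%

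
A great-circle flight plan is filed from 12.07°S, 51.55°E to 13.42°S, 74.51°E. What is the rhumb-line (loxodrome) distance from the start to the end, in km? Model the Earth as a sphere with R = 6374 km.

Δψ = ln[tan(π/4+φ₂/2)/tan(π/4+φ₁/2)] = -0.0242;  Δφ = -0.0236 rad,  Δλ = +0.4007 rad
q = Δφ/Δψ = 0.9753
d = R·√(Δφ² + q²Δλ²) = 6374·0.39155 = 2496 km

2496 km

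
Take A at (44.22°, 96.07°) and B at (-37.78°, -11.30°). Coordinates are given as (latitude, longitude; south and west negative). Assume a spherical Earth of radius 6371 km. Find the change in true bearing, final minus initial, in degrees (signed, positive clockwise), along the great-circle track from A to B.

-11.6°

Initial bearing θ₁ = atan2(sin Δλ cos φ₂, cos φ₁ sin φ₂ − sin φ₁ cos φ₂ cos Δλ) = 250.00°
Final bearing θ₂ = (initial bearing from the destination back to the start) + 180° = 238.44°
Δθ = θ₂ − θ₁ = -11.6°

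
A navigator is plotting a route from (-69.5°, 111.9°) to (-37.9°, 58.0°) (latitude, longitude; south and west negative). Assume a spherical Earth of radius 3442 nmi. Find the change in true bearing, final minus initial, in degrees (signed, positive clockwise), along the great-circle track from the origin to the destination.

At departure: θ₁ = atan2(sin Δλ cos φ₂, cos φ₁ sin φ₂ − sin φ₁ cos φ₂ cos Δλ) = 289.07°
At arrival: θ₂ = atan2(sin Δλ cos φ₁, −cos φ₂ sin φ₁ + sin φ₂ cos φ₁ cos Δλ) = 335.20°
Δθ = θ₂ − θ₁ = +46.1°

+46.1°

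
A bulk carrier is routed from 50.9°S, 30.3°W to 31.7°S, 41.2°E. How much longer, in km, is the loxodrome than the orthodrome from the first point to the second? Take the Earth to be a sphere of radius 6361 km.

194 km

Great circle: cos σ = sin φ₁ sin φ₂ + cos φ₁ cos φ₂ cos Δλ,  σ = 0.9545 rad → d_gc = 6071.3 km
Rhumb line: Δψ = +0.4515, q = Δφ/Δψ = 0.7422, d_rh = R√(Δφ²+q²Δλ²) = 6265.5 km
Excess = 6265.5 − 6071.3 = 194.2 ≈ 194 km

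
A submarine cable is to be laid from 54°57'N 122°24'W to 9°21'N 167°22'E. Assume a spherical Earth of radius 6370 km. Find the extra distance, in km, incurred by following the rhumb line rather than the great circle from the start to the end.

Great circle: cos σ = sin φ₁ sin φ₂ + cos φ₁ cos φ₂ cos Δλ,  σ = 1.2402 rad → d_gc = 7899.8 km
Rhumb line: Δψ = -0.9888, q = Δφ/Δψ = 0.8049, d_rh = R√(Δφ²+q²Δλ²) = 8074.7 km
Excess = 8074.7 − 7899.8 = 174.9 ≈ 175 km

175 km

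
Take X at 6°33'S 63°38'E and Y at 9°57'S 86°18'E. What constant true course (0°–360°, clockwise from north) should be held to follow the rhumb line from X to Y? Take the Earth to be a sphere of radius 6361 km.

Δψ = ln[tan(π/4+φ₂/2)/tan(π/4+φ₁/2)] = -0.0600
Δλ = +0.3956 rad (taken the short way round)
course = atan2(Δλ, Δψ) = 98.62°

98.6°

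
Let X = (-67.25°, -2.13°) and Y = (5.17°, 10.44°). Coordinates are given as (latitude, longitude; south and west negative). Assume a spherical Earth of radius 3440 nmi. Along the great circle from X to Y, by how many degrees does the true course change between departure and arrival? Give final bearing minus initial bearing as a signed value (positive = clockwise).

At departure: θ₁ = atan2(sin Δλ cos φ₂, cos φ₁ sin φ₂ − sin φ₁ cos φ₂ cos Δλ) = 13.10°
At arrival: θ₂ = atan2(sin Δλ cos φ₁, −cos φ₂ sin φ₁ + sin φ₂ cos φ₁ cos Δλ) = 5.05°
Δθ = θ₂ − θ₁ = -8.1°

-8.1°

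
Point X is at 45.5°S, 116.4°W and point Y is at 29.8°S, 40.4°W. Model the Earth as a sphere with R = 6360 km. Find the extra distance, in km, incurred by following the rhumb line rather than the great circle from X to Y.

Great circle: cos σ = sin φ₁ sin φ₂ + cos φ₁ cos φ₂ cos Δλ,  σ = 1.0453 rad → d_gc = 6648.3 km
Rhumb line: Δψ = +0.3485, q = Δφ/Δψ = 0.7863, d_rh = R√(Δφ²+q²Δλ²) = 6858.5 km
Excess = 6858.5 − 6648.3 = 210.2 ≈ 210 km

210 km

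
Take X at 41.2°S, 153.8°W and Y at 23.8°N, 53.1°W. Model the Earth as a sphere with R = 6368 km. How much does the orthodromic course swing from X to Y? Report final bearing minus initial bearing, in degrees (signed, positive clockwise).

At departure: θ₁ = atan2(sin Δλ cos φ₂, cos φ₁ sin φ₂ − sin φ₁ cos φ₂ cos Δλ) = 77.96°
At arrival: θ₂ = atan2(sin Δλ cos φ₁, −cos φ₂ sin φ₁ + sin φ₂ cos φ₁ cos Δλ) = 53.54°
Δθ = θ₂ − θ₁ = -24.4°

-24.4°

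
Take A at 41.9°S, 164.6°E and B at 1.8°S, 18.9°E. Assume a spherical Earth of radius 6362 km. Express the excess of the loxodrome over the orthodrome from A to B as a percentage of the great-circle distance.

Great circle: σ = 2.2063 rad → d_gc = Rσ = 14036.6 km
Rhumb: Δφ = +0.6999, Δλ = -2.5429, Δψ = +0.7754, q = Δφ/Δψ = 0.9026 → d_rh = R√(Δφ²+q²Δλ²) = 15266.3 km
Excess = (15266.3 − 14036.6) / 14036.6 = 1229.7 / 14036.6 = 8.76% ≈ 8.8%

8.8%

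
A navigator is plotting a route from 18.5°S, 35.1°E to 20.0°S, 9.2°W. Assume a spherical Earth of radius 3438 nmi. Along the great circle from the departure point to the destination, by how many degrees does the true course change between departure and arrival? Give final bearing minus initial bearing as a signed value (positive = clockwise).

+15.3°

Initial bearing θ₁ = atan2(sin Δλ cos φ₂, cos φ₁ sin φ₂ − sin φ₁ cos φ₂ cos Δλ) = 260.40°
Final bearing θ₂ = (initial bearing from the destination back to the start) + 180° = 275.69°
Δθ = θ₂ − θ₁ = +15.3°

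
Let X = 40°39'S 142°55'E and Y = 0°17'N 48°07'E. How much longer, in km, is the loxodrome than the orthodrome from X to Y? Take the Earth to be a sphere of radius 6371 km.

211 km

Great circle: cos σ = sin φ₁ sin φ₂ + cos φ₁ cos φ₂ cos Δλ,  σ = 1.6376 rad → d_gc = 10432.9 km
Rhumb line: Δψ = +0.7827, q = Δφ/Δψ = 0.9127, d_rh = R√(Δφ²+q²Δλ²) = 10643.6 km
Excess = 10643.6 − 10432.9 = 210.7 ≈ 211 km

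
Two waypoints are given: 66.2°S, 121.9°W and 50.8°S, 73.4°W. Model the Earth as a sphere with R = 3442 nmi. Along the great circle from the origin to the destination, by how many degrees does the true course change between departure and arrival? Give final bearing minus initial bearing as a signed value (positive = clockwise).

At departure: θ₁ = atan2(sin Δλ cos φ₂, cos φ₁ sin φ₂ − sin φ₁ cos φ₂ cos Δλ) = 81.53°
At arrival: θ₂ = atan2(sin Δλ cos φ₁, −cos φ₂ sin φ₁ + sin φ₂ cos φ₁ cos Δλ) = 39.16°
Δθ = θ₂ − θ₁ = -42.4°

-42.4°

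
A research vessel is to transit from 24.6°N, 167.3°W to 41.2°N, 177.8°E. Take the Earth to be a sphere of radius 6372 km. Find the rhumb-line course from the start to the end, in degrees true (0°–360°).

Meridional parts: M(φ₁)=+0.4432, M(φ₂)=+0.7905 → ΔM = +0.3473;  Δλ = -0.2601 rad
tan C = Δλ / ΔM = -0.7488 → C = 323.18°

323.2°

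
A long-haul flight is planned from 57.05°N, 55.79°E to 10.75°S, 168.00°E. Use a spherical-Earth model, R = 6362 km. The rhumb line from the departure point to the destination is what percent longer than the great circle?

Great circle: σ = 1.9375 rad → d_gc = Rσ = 12326.2 km
Rhumb: Δφ = -1.1833, Δλ = +1.9584, Δψ = -1.4070, q = Δφ/Δψ = 0.8410 → d_rh = R√(Δφ²+q²Δλ²) = 12902.8 km
Excess = (12902.8 − 12326.2) / 12326.2 = 576.6 / 12326.2 = 4.68% ≈ 4.7%

4.7%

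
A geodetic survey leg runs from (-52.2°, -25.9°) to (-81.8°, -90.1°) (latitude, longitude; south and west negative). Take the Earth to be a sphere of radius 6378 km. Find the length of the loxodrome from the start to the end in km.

Rhumb course C = atan2(Δλ, Δψ) with Δψ = ln[tan(π/4+φ₂/2)/tan(π/4+φ₁/2)] = -1.5637, Δλ = -1.1205 → C = 215.62°
d = R·|Δφ| / |cos C| = 6378·0.51662 / 0.81285 = 4054 km

4054 km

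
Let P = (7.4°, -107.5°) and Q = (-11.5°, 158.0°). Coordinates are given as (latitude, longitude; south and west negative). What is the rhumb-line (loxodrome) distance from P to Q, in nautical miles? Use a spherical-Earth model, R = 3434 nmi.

5747 nmi

Rhumb course C = atan2(Δλ, Δψ) with Δψ = ln[tan(π/4+φ₂/2)/tan(π/4+φ₁/2)] = -0.3316, Δλ = -1.6493 → C = 258.63°
d = R·|Δφ| / |cos C| = 3434·0.32987 / 0.19710 = 5747 nmi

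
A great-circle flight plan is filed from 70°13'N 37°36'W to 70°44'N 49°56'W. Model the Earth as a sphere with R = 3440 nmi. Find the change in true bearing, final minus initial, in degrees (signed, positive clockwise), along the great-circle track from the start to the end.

-11.6°

Initial bearing θ₁ = atan2(sin Δλ cos φ₂, cos φ₁ sin φ₂ − sin φ₁ cos φ₂ cos Δλ) = 282.93°
Final bearing θ₂ = (initial bearing from the destination back to the start) + 180° = 271.30°
Δθ = θ₂ − θ₁ = -11.6°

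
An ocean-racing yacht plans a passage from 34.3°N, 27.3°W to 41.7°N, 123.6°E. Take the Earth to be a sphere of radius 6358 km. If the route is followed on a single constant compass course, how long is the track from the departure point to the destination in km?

Δψ = ln[tan(π/4+φ₂/2)/tan(π/4+φ₁/2)] = +0.1642;  Δφ = +0.1292 rad,  Δλ = +2.6337 rad
q = Δφ/Δψ = 0.7868
d = R·√(Δφ² + q²Δλ²) = 6358·2.07620 = 13200 km

13200 km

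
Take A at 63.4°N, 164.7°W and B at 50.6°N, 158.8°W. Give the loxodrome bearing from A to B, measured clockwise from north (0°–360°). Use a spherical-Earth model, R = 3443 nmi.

166.1°

Δψ = ln[tan(π/4+φ₂/2)/tan(π/4+φ₁/2)] = -0.4152
Δλ = +0.1030 rad (taken the short way round)
course = atan2(Δλ, Δψ) = 166.07°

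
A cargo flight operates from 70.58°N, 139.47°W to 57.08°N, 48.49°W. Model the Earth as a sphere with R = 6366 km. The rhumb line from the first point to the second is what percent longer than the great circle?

Great circle: σ = 0.6623 rad → d_gc = Rσ = 4216.2 km
Rhumb: Δφ = -0.2356, Δλ = +1.5879, Δψ = -0.5462, q = Δφ/Δψ = 0.4314 → d_rh = R√(Δφ²+q²Δλ²) = 4611.5 km
Excess = (4611.5 − 4216.2) / 4216.2 = 395.3 / 4216.2 = 9.38% ≈ 9.4%

9.4%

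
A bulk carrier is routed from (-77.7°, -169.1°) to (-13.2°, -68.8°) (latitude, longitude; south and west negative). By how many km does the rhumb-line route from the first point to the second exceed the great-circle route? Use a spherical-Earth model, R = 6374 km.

Great circle: cos σ = sin φ₁ sin φ₂ + cos φ₁ cos φ₂ cos Δλ,  σ = 1.3837 rad → d_gc = 8819.6 km
Rhumb line: Δψ = +1.9955, q = Δφ/Δψ = 0.5641, d_rh = R√(Δφ²+q²Δλ²) = 9545.2 km
Excess = 9545.2 − 8819.6 = 725.6 ≈ 726 km

726 km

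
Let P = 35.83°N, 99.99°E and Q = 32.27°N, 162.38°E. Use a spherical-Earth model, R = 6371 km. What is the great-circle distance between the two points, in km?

5663 km

Haversine: a = sin²(Δφ/2)+cos φ₁ cos φ₂ sin²(Δλ/2) = 0.18487;  σ = 2·atan2(√a,√(1−a))
σ = 50.931° → d = Rσ = 6371·0.88892 = 5663 km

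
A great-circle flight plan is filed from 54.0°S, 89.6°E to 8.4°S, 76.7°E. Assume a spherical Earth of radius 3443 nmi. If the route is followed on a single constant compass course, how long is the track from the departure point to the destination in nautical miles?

Δψ = ln[tan(π/4+φ₂/2)/tan(π/4+φ₁/2)] = +0.9770;  Δφ = +0.7959 rad,  Δλ = -0.2251 rad
q = Δφ/Δψ = 0.8146
d = R·√(Δφ² + q²Δλ²) = 3443·0.81673 = 2812 nmi

2812 nmi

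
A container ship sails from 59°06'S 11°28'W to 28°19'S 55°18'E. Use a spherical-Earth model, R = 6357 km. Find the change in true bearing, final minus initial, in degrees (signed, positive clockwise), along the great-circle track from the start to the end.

At departure: θ₁ = atan2(sin Δλ cos φ₂, cos φ₁ sin φ₂ − sin φ₁ cos φ₂ cos Δλ) = 86.15°
At arrival: θ₂ = atan2(sin Δλ cos φ₁, −cos φ₂ sin φ₁ + sin φ₂ cos φ₁ cos Δλ) = 35.59°
Δθ = θ₂ − θ₁ = -50.6°

-50.6°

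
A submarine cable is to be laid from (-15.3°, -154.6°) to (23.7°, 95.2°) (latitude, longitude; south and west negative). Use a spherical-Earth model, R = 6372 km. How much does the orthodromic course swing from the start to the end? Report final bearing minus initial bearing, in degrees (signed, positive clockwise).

-12.7°

At departure: θ₁ = atan2(sin Δλ cos φ₂, cos φ₁ sin φ₂ − sin φ₁ cos φ₂ cos Δλ) = 289.50°
At arrival: θ₂ = atan2(sin Δλ cos φ₁, −cos φ₂ sin φ₁ + sin φ₂ cos φ₁ cos Δλ) = 276.79°
Δθ = θ₂ − θ₁ = -12.7°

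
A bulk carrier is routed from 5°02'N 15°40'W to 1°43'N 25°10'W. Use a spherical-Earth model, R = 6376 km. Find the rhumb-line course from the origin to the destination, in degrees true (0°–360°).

Δψ = ln[tan(π/4+φ₂/2)/tan(π/4+φ₁/2)] = -0.0580
Δλ = -0.1658 rad (taken the short way round)
course = atan2(Δλ, Δψ) = 250.72°

250.7°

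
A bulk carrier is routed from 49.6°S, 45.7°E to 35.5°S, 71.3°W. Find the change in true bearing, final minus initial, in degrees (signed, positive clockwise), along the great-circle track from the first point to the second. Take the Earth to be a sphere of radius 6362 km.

+96.1°

Initial bearing θ₁ = atan2(sin Δλ cos φ₂, cos φ₁ sin φ₂ − sin φ₁ cos φ₂ cos Δλ) = 227.80°
Final bearing θ₂ = (initial bearing from the destination back to the start) + 180° = 323.86°
Δθ = θ₂ − θ₁ = +96.1°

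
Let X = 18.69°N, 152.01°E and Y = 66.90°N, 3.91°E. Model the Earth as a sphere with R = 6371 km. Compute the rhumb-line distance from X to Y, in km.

Δψ = ln[tan(π/4+φ₂/2)/tan(π/4+φ₁/2)] = +1.2557;  Δφ = +0.8414 rad,  Δλ = -2.5848 rad
q = Δφ/Δψ = 0.6701
d = R·√(Δφ² + q²Δλ²) = 6371·1.92559 = 12268 km

12268 km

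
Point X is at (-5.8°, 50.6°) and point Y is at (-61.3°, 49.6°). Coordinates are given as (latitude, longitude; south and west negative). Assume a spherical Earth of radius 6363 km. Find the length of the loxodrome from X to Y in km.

6164 km

Rhumb course C = atan2(Δλ, Δψ) with Δψ = ln[tan(π/4+φ₂/2)/tan(π/4+φ₁/2)] = -1.2619, Δλ = -0.0175 → C = 180.79°
d = R·|Δφ| / |cos C| = 6363·0.96866 / 0.99990 = 6164 km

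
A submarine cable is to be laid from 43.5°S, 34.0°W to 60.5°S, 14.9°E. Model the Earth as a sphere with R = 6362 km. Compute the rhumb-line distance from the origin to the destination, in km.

3793 km

Δψ = ln[tan(π/4+φ₂/2)/tan(π/4+φ₁/2)] = -0.4897;  Δφ = -0.2967 rad,  Δλ = +0.8535 rad
q = Δφ/Δψ = 0.6059
d = R·√(Δφ² + q²Δλ²) = 6362·0.59616 = 3793 km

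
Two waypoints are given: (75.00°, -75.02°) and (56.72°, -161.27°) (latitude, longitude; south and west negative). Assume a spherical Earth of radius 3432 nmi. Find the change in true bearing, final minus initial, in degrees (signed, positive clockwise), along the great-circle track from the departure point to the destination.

-81.8°

Initial bearing θ₁ = atan2(sin Δλ cos φ₂, cos φ₁ sin φ₂ − sin φ₁ cos φ₂ cos Δλ) = 288.36°
Final bearing θ₂ = (initial bearing from the destination back to the start) + 180° = 206.59°
Δθ = θ₂ − θ₁ = -81.8°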